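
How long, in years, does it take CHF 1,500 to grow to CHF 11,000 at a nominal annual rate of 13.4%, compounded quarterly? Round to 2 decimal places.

15.12 years

Periodic rate i = 0.134/4 = 0.0335.
n = ln(11000/1500) / ln(1+0.0335) = ln(7.33333) / 0.032951 = 60.4663 quarters
= 60.4663/4 years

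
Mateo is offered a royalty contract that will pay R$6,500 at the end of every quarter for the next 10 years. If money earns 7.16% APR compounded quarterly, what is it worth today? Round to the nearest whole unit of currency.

R$184,539

i = 0.0716/4 = 0.0179 per quarter; n = 10·4 = 40.
PV = 6500 × [1 − (1+0.0179)^(−40)] / 0.0179 = 6500 × 28.390625 = 184,539.0617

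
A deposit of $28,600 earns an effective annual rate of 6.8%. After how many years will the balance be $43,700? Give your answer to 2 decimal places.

6.44 years

n = ln(43700/28600) / ln(1+0.068) = ln(1.52797) / 0.065788 = 6.4441 years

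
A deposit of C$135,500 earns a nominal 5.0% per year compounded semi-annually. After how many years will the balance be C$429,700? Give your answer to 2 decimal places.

23.37 years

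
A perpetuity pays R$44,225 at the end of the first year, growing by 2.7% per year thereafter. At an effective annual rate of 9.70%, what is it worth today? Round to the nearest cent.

R$631,785.71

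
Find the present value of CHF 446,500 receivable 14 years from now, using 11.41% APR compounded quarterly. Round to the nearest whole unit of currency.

i = 0.1141/4 = 0.028525 per quarter; n = 14·4 = 56.
Discount factor = (1+0.028525)^(−56) = 0.206999; PV = 446,500 × 0.206999 = 92,425.0573

CHF 92,425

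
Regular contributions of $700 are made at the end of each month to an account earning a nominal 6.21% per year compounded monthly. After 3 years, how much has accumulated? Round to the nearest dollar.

Periodic rate i = 0.0621/12 = 0.005175; n = 3 × 12 = 36 periods.
FV = PMT · [(1+i)^n − 1] / i = 700 · 39.459905 = 27,621.9335

$27,622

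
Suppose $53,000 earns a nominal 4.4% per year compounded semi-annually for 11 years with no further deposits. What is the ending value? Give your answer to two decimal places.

$85,545.19

Periodic rate i = 0.044/2 = 0.022; n = 11 × 2 = 22 periods.
FV = 53,000 × (1 + 0.022)^22 = 85,545.1864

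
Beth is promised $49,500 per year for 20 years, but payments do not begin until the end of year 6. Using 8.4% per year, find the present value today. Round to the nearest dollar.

$315,263

PV at t=5 (ordinary 20-year annuity): 49500 × a(20|0.084) = 49500 × 9.532651 = 471,866.2029
Discount back 5 years: 471,866.2029 × (1+0.084)^(−5) = 471,866.2029 × 0.668119 = 315,262.6062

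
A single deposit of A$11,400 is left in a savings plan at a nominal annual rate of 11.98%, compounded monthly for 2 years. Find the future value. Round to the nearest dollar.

A$14,469

Periodic rate i = 0.1198/12 = 0.00998333; n = 2 × 12 = 24 periods.
FV = PV·(1+i)^n = 11,400 × 1.269232 = 14,469.2434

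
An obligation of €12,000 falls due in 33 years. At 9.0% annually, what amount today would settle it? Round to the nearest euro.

€698

PV = 12,000 / (1 + 0.09)^33 = 12,000 / 17.182028 = 698.4042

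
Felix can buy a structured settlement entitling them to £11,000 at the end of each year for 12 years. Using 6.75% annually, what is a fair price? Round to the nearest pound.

PV = 11000 × [1 − (1+0.0675)^(−12)] / 0.0675 = 11000 × 8.049600 = 88,545.5946

£88,546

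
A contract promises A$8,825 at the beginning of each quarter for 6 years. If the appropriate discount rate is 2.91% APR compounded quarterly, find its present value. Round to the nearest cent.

A$195,105.67

With 4 periods per year: i = 0.007275, n = 24.
Annuity factor a(24|0.007275) × (1+i) = 22.108291; PV = 8825 × 22.108291 = 195,105.6713
Payments are at the start of each period, so multiply by (1+i).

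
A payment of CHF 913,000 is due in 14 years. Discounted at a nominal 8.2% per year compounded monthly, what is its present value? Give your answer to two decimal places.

CHF 290,801.36

With 12 periods per year: i = 0.00683333, n = 168.
PV = 913,000 / (1 + 0.00683333)^168 = 913,000 / 3.139600 = 290,801.3641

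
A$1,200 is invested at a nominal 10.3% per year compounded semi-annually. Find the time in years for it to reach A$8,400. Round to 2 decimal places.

Periodic rate i = 0.103/2 = 0.0515.
n = ln(8400/1200) / ln(1+0.0515) = ln(7.00000) / 0.050218 = 38.7495 half-years
= 38.7495/2 years

19.37 years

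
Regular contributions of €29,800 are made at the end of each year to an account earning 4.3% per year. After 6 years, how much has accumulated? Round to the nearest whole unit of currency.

€199,159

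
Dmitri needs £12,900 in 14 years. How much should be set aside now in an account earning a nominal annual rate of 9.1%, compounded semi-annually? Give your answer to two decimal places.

£3,711.22

Periodic rate i = 0.091/2 = 0.0455; n = 14 × 2 = 28 periods.
PV = 12,900 / (1 + 0.0455)^28 = 12,900 / 3.475946 = 3,711.2197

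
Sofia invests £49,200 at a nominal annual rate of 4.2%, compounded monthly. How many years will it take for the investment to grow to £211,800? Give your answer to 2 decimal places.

Periodic rate i = 0.042/12 = 0.0035.
(1+i)^n = 211800/49200 = 4.30488, so n = ln 4.30488 / ln 1.0035 = 417.8005 months
= 417.8005/12 years

34.82 years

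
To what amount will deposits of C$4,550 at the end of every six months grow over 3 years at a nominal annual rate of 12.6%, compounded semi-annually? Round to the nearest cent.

i = 0.126/2 = 0.063 per half-year; n = 3·2 = 6.
FV = PMT · [(1+i)^n − 1] / i = 4550 · 7.028226 = 31,978.4293

C$31,978.43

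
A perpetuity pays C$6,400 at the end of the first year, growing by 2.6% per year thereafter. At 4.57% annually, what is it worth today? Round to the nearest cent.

C$324,873.10

PV = PMT / (i − g) = 6400 / (0.0457 − 0.026) = 6400 / 0.019700 = 324,873.0964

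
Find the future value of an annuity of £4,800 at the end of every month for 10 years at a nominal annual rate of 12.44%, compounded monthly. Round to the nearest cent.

With 12 periods per year: i = 0.0103667, n = 120.
Accumulation factor s(120|0.0103667) = 236.075563; FV = 4800 × 236.075563 = 1,133,162.7047

£1,133,162.70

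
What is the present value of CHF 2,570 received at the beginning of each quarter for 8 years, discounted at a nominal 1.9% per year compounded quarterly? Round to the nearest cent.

CHF 76,489.09

i = 0.019/4 = 0.00475 per quarter; n = 8·4 = 32.
PV = 2570 × [1 − (1+0.00475)^(−32)] / 0.00475 × (1+i) = 2570 × 29.762291 = 76,489.0891
(annuity-due: payments at period start, so ×(1+i).)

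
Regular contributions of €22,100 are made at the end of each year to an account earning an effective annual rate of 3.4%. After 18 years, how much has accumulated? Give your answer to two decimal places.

Accumulation factor s(18|0.034) = 24.277911; FV = 22100 × 24.277911 = 536,541.8327

€536,541.83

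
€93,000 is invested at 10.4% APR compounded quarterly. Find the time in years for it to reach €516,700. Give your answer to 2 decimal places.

Periodic rate i = 0.104/4 = 0.026.
n = ln(516700/93000) / ln(1+0.026) = ln(5.55591) / 0.025668 = 66.8100 quarters
= 66.8100/4 years

16.70 years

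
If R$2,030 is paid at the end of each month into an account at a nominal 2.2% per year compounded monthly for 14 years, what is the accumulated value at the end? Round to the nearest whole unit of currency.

i = 0.022/12 = 0.00183333 per month; n = 14·12 = 168.
Accumulation factor s(168|0.00183333) = 196.536731; FV = 2030 × 196.536731 = 398,969.5645

R$398,970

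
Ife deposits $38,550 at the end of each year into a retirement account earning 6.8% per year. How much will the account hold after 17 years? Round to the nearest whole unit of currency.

Accumulation factor s(17|0.068) = 30.293068; FV = 38550 × 30.293068 = 1,167,797.7696

$1,167,798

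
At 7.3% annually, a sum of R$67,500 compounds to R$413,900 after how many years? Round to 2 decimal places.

25.74 years

(1+i)^n = 413900/67500 = 6.13185, so n = ln 6.13185 / ln 1.073 = 25.7385 years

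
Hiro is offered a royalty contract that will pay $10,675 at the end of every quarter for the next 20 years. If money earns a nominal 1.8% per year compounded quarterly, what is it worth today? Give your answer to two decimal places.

Periodic rate i = 0.018/4 = 0.0045; n = 20 × 4 = 80 periods.
PV = PMT · [1 − (1+i)^(−n)] / i = 10675 · 67.057782 = 715,841.8209

$715,841.82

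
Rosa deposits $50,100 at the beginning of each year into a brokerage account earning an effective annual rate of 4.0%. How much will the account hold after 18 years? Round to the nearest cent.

$1,336,228.59

Accumulation factor s(18|0.04) × (1+i) = 26.671229; FV = 50100 × 26.671229 = 1,336,228.5929
(Beginning-of-period payments → annuity-due factor ×(1+i).)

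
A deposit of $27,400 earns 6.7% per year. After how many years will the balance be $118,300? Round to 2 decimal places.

22.55 years

(1+i)^n = 118300/27400 = 4.31752, so n = ln 4.31752 / ln 1.067 = 22.5545 years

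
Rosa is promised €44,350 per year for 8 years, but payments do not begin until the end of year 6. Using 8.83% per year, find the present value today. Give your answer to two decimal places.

€161,809.04

Value one period before first payment (t=5): 44350 × [1 − (1+0.0883)^(−8)] / 0.0883 = 44350 × 5.569963 = 247,027.8553
PV₀ = 247,027.8553 / (1+0.0883)^5 = 247,027.8553 / 1.526663 = 161,809.0403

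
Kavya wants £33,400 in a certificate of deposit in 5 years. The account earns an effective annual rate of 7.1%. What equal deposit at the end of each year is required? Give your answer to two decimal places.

£5,796.37

PMT = 33400 / ( [(1+0.071)^5 − 1] / 0.071 ) = 33400 / 5.762225 = 5,796.3721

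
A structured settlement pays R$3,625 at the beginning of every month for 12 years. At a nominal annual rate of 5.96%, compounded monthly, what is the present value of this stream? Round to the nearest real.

R$374,109

Periodic rate i = 0.0596/12 = 0.00496667; n = 12 × 12 = 144 periods.
PV = 3625 × [1 − (1+0.00496667)^(−144)] / 0.00496667 × (1+i) = 3625 × 103.202484 = 374,109.0062
(Beginning-of-period payments → annuity-due factor ×(1+i).)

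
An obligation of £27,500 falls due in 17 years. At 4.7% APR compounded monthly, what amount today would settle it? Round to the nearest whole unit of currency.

Periodic rate i = 0.047/12 = 0.00391667; n = 17 × 12 = 204 periods.
Discount factor = (1+0.00391667)^(−204) = 0.450481; PV = 27,500 × 0.450481 = 12,388.2277

£12,388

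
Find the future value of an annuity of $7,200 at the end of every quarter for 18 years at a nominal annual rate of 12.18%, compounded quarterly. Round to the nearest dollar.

i = 0.1218/4 = 0.03045 per quarter; n = 18·4 = 72.
FV = 7200 × [(1+0.03045)^72 − 1] / 0.03045 = 7200 × 251.835504 = 1,813,215.6294

$1,813,216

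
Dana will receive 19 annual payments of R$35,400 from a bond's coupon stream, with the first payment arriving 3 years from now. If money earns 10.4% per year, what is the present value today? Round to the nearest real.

PV at t=2 (ordinary 19-year annuity): 35400 × a(19|0.104) = 35400 × 8.147965 = 288,437.9674
PV₀ = 288,437.9674 / (1+0.104)^2 = 288,437.9674 / 1.218816 = 236,654.2345

R$236,654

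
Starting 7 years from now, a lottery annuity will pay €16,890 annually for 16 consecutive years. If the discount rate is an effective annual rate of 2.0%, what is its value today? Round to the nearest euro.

€203,636

Value one period before first payment (t=6): 16890 × [1 − (1+0.02)^(−16)] / 0.02 = 16890 × 13.577709 = 229,327.5103
PV₀ = 229,327.5103 / (1+0.02)^6 = 229,327.5103 / 1.126162 = 203,636.2663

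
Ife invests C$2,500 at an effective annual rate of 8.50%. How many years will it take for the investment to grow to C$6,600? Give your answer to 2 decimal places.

n = ln(6600/2500) / ln(1+0.085) = ln(2.64000) / 0.081580 = 11.8997 years

11.90 years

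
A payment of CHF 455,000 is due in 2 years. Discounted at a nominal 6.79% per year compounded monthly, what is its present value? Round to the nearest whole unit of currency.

Periodic rate i = 0.0679/12 = 0.00565833; n = 2 × 12 = 24 periods.
PV = FV·(1+i)^(−n) = 455,000 × 0.873351 = 397,374.9036

CHF 397,375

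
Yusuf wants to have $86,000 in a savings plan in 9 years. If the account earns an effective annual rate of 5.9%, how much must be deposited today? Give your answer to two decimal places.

$51,337.51

PV = FV·(1+i)^(−n) = 86,000 × 0.596948 = 51,337.5112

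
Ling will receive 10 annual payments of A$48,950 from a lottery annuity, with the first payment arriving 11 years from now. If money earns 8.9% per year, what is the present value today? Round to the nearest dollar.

PV at t=10 (ordinary 10-year annuity): 48950 × a(10|0.089) = 48950 × 6.446003 = 315,531.8310
Discount back 10 years: 315,531.8310 × (1+0.089)^(−10) = 315,531.8310 × 0.426306 = 134,513.0376

A$134,513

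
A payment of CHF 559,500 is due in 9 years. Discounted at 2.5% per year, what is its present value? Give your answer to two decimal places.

CHF 448,007.52

PV = FV·(1+i)^(−n) = 559,500 × 0.800728 = 448,007.5184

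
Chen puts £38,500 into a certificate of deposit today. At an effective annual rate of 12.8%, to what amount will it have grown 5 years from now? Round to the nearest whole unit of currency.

38,500 × (1+0.128)^5 = 38,500 × 1.826188 = 70,308.2402

£70,308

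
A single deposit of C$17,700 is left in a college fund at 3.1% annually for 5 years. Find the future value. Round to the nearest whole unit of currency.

FV = 17,700 × (1 + 0.031)^5 = 20,618.9522

C$20,619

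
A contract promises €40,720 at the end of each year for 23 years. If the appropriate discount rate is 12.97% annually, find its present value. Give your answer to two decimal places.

Annuity factor a(23|0.1297) = 7.243540; PV = 40720 × 7.243540 = 294,956.9337

€294,956.93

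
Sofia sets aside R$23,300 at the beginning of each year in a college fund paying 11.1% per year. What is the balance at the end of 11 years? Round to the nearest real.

R$509,128

FV = 23300 × [(1+0.111)^11 − 1] / 0.111 × (1+i) = 23300 × 21.850988 = 509,128.0167
Payments are at the start of each period, so multiply by (1+i).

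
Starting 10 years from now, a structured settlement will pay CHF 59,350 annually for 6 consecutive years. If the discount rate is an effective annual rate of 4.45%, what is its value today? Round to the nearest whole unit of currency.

Value one period before first payment (t=9): 59350 × [1 − (1+0.0445)^(−6)] / 0.0445 = 59350 × 5.166204 = 306,614.2099
Discount back 9 years: 306,614.2099 × (1+0.0445)^(−9) = 306,614.2099 × 0.675809 = 207,212.6569

CHF 207,213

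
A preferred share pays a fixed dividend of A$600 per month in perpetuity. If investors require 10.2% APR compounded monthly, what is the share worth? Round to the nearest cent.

A$70,588.24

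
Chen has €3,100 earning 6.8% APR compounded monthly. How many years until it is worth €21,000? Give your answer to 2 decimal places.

28.21 years

Periodic rate i = 0.068/12 = 0.00566667.
(1+i)^n = 21000/3100 = 6.77419, so n = ln 6.77419 / ln 1.00567 = 338.5651 months
= 338.5651/12 years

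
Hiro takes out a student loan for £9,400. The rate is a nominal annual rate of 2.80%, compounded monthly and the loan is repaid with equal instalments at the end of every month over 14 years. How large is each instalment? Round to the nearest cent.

Periodic rate i = 0.028/12 = 0.00233333; n = 14 × 12 = 168 periods.
Annuity-PV factor = 138.851689; PMT = 9400 / 138.851689 = 67.6981

£67.70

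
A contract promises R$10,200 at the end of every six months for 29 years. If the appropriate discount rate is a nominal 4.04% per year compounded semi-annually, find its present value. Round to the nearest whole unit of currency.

R$346,643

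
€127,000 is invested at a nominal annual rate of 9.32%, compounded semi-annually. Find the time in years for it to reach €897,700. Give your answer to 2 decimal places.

21.47 years

Periodic rate i = 0.0932/2 = 0.0466.
n = ln(897700/127000) / ln(1+0.0466) = ln(7.06850) / 0.045547 = 42.9371 half-years
= 42.9371/2 years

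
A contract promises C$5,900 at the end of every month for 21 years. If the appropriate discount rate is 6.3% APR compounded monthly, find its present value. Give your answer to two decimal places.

With 12 periods per year: i = 0.00525, n = 252.
PV = 5900 × [1 − (1+0.00525)^(−252)] / 0.00525 = 5900 × 139.569825 = 823,461.9688

C$823,461.97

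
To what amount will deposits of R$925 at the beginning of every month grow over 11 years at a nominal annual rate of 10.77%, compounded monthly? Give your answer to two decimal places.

Periodic rate i = 0.1077/12 = 0.008975; n = 11 × 12 = 132 periods.
FV = PMT · [(1+i)^n − 1] / i × (1+i) = 925 · 253.224258 = 234,232.4387
(Beginning-of-period payments → annuity-due factor ×(1+i).)

R$234,232.44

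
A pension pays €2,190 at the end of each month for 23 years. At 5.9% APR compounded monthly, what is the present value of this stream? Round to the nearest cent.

€330,375.54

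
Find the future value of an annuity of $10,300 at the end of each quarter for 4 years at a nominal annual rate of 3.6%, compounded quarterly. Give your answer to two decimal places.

$176,405.17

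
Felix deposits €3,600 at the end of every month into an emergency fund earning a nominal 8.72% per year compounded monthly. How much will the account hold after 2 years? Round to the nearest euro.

i = 0.0872/12 = 0.00726667 per month; n = 2·12 = 24.
FV = PMT · [(1+i)^n − 1] / i = 3600 · 26.116675 = 94,020.0293

€94,020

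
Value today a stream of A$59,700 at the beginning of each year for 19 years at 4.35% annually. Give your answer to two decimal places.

A$794,407.19

Annuity factor a(19|0.0435) × (1+i) = 13.306653; PV = 59700 × 13.306653 = 794,407.1914
(Beginning-of-period payments → annuity-due factor ×(1+i).)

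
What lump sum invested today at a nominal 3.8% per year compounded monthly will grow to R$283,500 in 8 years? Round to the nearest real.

i = 0.038/12 = 0.00316667 per month; n = 8·12 = 96.
Discount factor = (1+0.00316667)^(−96) = 0.738215; PV = 283,500 × 0.738215 = 209,284.0547

R$209,284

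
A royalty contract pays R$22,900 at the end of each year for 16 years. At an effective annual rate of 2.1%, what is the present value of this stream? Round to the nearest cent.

R$308,480.58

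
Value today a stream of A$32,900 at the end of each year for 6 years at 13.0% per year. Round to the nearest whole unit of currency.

A$131,519

PV = 32900 × [1 − (1+0.13)^(−6)] / 0.13 = 32900 × 3.997550 = 131,519.3881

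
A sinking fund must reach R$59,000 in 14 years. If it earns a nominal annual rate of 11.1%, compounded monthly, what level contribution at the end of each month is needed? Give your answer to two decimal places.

R$147.63

Periodic rate i = 0.111/12 = 0.00925; n = 14 × 12 = 168 periods.
FV-annuity factor = 399.641533; PMT = 59000 / 399.641533 = 147.6323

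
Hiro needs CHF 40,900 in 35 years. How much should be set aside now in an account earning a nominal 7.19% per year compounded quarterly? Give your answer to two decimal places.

With 4 periods per year: i = 0.017975, n = 140.
Discount factor = (1+0.017975)^(−140) = 0.082567; PV = 40,900 × 0.082567 = 3,376.9728

CHF 3,376.97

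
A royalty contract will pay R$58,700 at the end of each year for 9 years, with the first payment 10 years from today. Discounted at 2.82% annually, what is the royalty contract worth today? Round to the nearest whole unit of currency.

R$358,850

PV at t=9 (ordinary 9-year annuity): 58700 × a(9|0.0282) = 58700 × 7.851877 = 460,905.1952
PV₀ = 460,905.1952 / (1+0.0282)^9 = 460,905.1952 / 1.284394 = 358,850.2124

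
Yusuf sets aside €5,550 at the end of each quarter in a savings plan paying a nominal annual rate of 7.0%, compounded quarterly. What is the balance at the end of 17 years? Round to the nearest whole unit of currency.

€714,657

Periodic rate i = 0.07/4 = 0.0175; n = 17 × 4 = 68 periods.
FV = PMT · [(1+i)^n − 1] / i = 5550 · 128.766979 = 714,656.7340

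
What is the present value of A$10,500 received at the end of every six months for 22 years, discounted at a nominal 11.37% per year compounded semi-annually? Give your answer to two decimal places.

i = 0.1137/2 = 0.05685 per half-year; n = 22·2 = 44.
PV = 10500 × [1 − (1+0.05685)^(−44)] / 0.05685 = 10500 × 16.046026 = 168,483.2724

A$168,483.27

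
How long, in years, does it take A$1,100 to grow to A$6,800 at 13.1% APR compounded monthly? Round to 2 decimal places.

Periodic rate i = 0.131/12 = 0.0109167.
n = ln(6800/1100) / ln(1+0.0109167) = ln(6.18182) / 0.010858 = 167.7744 months
= 167.7744/12 years

13.98 years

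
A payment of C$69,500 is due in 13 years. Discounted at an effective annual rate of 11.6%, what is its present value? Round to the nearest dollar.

PV = 69,500 / (1 + 0.116)^13 = 69,500 / 4.165187 = 16,685.9245

C$16,686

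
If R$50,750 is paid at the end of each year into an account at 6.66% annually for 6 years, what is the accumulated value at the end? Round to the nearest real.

R$359,932

FV = PMT · [(1+i)^n − 1] / i = 50750 · 7.092262 = 359,932.2803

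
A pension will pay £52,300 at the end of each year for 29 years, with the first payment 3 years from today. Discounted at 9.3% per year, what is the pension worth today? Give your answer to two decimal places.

PV at t=2 (ordinary 29-year annuity): 52300 × a(29|0.093) = 52300 × 9.936985 = 519,704.2955
Discount back 2 years: 519,704.2955 × (1+0.093)^(−2) = 519,704.2955 × 0.837066 = 435,026.7698

£435,026.77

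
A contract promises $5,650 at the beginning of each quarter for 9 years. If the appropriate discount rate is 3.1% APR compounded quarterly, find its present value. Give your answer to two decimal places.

With 4 periods per year: i = 0.00775, n = 36.
Annuity factor a(36|0.00775) × (1+i) = 31.551800; PV = 5650 × 31.551800 = 178,267.6717
(annuity-due: payments at period start, so ×(1+i).)

$178,267.67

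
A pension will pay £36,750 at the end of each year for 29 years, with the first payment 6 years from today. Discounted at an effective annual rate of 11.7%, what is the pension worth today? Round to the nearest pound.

PV at t=5 (ordinary 29-year annuity): 36750 × a(29|0.117) = 36750 × 8.201648 = 301,410.5817
PV₀ = 301,410.5817 / (1+0.117)^5 = 301,410.5817 / 1.738865 = 173,337.5403

£173,338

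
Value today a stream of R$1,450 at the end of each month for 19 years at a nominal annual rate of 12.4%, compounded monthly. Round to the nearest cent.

R$126,858.39

With 12 periods per year: i = 0.0103333, n = 228.
PV = 1450 × [1 − (1+0.0103333)^(−228)] / 0.0103333 = 1450 × 87.488547 = 126,858.3933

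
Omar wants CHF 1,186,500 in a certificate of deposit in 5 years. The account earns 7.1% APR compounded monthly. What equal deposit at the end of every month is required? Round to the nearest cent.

CHF 16,530.02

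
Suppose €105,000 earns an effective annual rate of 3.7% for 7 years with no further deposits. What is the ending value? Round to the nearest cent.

€135,406.84

FV = 105,000 × (1 + 0.037)^7 = 135,406.8371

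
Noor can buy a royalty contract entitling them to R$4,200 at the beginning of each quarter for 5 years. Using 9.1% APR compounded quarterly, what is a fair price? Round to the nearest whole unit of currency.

With 4 periods per year: i = 0.02275, n = 20.
PV = PMT · [1 − (1+i)^(−n)] / i × (1+i) = 4200 · 16.287983 = 68,409.5273
(Beginning-of-period payments → annuity-due factor ×(1+i).)

R$68,410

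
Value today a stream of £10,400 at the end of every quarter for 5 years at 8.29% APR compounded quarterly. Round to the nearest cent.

£168,871.10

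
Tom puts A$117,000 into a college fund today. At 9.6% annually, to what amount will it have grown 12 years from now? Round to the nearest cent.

A$351,489.63

FV = PV·(1+i)^n = 117,000 × 3.004185 = 351,489.6259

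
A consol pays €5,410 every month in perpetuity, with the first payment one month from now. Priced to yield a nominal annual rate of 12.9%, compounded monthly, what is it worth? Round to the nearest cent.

€503,255.81

Periodic rate i = 0.129/12 = 0.01075.
PV = PMT / i = 5410 / 0.01075 = 503,255.8140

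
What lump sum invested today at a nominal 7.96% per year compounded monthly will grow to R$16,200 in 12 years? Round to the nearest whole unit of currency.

Periodic rate i = 0.0796/12 = 0.00663333; n = 12 × 12 = 144 periods.
Discount factor = (1+0.00663333)^(−144) = 0.385951; PV = 16,200 × 0.385951 = 6,252.3999

R$6,252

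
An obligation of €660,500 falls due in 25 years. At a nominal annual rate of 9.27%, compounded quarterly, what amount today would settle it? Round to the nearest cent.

€66,816.05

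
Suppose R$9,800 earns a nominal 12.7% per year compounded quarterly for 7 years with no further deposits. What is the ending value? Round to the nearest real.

R$23,513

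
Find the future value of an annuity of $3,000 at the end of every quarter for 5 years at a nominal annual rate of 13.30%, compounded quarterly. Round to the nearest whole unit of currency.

i = 0.133/4 = 0.03325 per quarter; n = 5·4 = 20.
Accumulation factor s(20|0.03325) = 27.776579; FV = 3000 × 27.776579 = 83,329.7375

$83,330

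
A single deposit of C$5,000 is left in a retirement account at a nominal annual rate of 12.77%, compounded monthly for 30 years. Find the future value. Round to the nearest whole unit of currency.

C$225,924

i = 0.1277/12 = 0.0106417 per month; n = 30·12 = 360.
FV = PV·(1+i)^n = 5,000 × 45.184737 = 225,923.6859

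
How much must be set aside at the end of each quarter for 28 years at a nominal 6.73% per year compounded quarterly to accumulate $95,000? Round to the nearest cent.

Periodic rate i = 0.0673/4 = 0.016825; n = 28 × 4 = 112 periods.
FV-annuity factor = 325.706786; PMT = 95000 / 325.706786 = 291.6734

$291.67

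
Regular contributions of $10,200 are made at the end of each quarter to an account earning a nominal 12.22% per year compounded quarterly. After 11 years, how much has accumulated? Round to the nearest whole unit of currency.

With 4 periods per year: i = 0.03055, n = 44.
FV = 10200 × [(1+0.03055)^44 − 1] / 0.03055 = 10200 × 90.301517 = 921,075.4764

$921,075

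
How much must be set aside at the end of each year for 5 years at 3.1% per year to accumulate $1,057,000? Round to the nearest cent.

PMT = 1.057e+06 / ( [(1+0.031)^5 − 1] / 0.031 ) = 1.057e+06 / 5.319760 = 198,693.1787

$198,693.18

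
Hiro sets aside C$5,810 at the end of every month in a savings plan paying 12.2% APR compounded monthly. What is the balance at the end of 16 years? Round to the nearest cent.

i = 0.122/12 = 0.0101667 per month; n = 16·12 = 192.
FV = PMT · [(1+i)^n − 1] / i = 5810 · 587.575779 = 3,413,815.2745

C$3,413,815.27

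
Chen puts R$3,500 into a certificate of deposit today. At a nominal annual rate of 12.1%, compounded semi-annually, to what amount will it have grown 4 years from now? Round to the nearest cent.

R$5,599.55

Periodic rate i = 0.121/2 = 0.0605; n = 4 × 2 = 8 periods.
3,500 × (1+0.0605)^8 = 3,500 × 1.599873 = 5,599.5539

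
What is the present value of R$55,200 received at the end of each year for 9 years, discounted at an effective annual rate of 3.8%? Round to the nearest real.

Annuity factor a(9|0.038) = 7.503562; PV = 55200 × 7.503562 = 414,196.6218

R$414,197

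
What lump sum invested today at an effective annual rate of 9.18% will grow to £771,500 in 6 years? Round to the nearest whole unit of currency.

PV = FV·(1+i)^(−n) = 771,500 × 0.590393 = 455,488.4728

£455,488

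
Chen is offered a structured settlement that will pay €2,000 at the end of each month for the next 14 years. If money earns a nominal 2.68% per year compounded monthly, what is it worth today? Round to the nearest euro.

i = 0.0268/12 = 0.00223333 per month; n = 14·12 = 168.
PV = PMT · [1 − (1+i)^(−n)] / i = 2000 · 139.952523 = 279,905.0461

€279,905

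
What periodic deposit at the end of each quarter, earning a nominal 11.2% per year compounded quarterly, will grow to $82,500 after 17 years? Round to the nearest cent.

With 4 periods per year: i = 0.028, n = 68.
FV-annuity factor = 197.832431; PMT = 82500 / 197.832431 = 417.0196

$417.02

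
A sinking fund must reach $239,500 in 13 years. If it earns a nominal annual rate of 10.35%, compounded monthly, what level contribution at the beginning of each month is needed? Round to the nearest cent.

With 12 periods per year: i = 0.008625, n = 156.
FV-annuity factor × (1+i) = 329.544404; PMT = 239500 / 329.544404 = 726.7609

$726.76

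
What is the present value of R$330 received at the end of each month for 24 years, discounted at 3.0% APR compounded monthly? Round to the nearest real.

R$67,691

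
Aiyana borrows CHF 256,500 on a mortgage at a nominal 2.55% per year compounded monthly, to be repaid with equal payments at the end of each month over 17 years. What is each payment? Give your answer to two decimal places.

CHF 1,550.83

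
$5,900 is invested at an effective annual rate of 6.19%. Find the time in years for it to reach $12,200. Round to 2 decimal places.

12.10 years

(1+i)^n = 12200/5900 = 2.06780, so n = ln 2.06780 / ln 1.0619 = 12.0960 years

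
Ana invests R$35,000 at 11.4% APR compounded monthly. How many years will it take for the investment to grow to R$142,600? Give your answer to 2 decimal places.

12.38 years

Periodic rate i = 0.114/12 = 0.0095.
(1+i)^n = 142600/35000 = 4.07429, so n = ln 4.07429 / ln 1.0095 = 148.5639 months
= 148.5639/12 years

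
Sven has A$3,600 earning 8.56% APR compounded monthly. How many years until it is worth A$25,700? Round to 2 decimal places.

Periodic rate i = 0.0856/12 = 0.00713333.
n = ln(25700/3600) / ln(1+0.00713333) = ln(7.13889) / 0.007108 = 276.5270 months
= 276.5270/12 years

23.04 years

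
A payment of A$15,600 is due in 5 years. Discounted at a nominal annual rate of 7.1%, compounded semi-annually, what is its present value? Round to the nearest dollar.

i = 0.071/2 = 0.0355 per half-year; n = 5·2 = 10.
Discount factor = (1+0.0355)^(−10) = 0.705503; PV = 15,600 × 0.705503 = 11,005.8494

A$11,006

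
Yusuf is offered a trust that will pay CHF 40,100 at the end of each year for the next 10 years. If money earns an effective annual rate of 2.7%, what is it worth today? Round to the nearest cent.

CHF 347,358.35

Annuity factor a(10|0.027) = 8.662303; PV = 40100 × 8.662303 = 347,358.3493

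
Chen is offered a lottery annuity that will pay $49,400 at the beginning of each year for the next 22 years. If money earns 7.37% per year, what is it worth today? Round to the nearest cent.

$569,122.22

PV = 49400 × [1 − (1+0.0737)^(−22)] / 0.0737 × (1+i) = 49400 × 11.520693 = 569,122.2211
(annuity-due: payments at period start, so ×(1+i).)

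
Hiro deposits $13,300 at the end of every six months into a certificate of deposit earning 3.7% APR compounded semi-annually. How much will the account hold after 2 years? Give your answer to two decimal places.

i = 0.037/2 = 0.0185 per half-year; n = 2·2 = 4.
FV = PMT · [(1+i)^n − 1] / i = 13300 · 4.112375 = 54,694.5919

$54,694.59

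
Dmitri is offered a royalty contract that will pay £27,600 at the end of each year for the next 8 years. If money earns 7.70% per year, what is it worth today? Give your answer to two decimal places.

PV = 27600 × [1 − (1+0.077)^(−8)] / 0.077 = 27600 × 5.812645 = 160,429.0021

£160,429.00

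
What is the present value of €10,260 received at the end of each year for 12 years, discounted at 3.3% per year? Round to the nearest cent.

€100,323.06

PV = 10260 × [1 − (1+0.033)^(−12)] / 0.033 = 10260 × 9.778076 = 100,323.0583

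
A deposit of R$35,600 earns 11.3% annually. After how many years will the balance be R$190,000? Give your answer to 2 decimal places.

15.64 years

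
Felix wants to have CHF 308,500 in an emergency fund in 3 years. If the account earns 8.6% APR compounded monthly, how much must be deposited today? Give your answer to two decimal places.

With 12 periods per year: i = 0.00716667, n = 36.
Discount factor = (1+0.00716667)^(−36) = 0.773306; PV = 308,500 × 0.773306 = 238,565.0334

CHF 238,565.03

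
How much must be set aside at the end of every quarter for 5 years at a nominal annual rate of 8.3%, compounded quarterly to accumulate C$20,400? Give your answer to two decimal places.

With 4 periods per year: i = 0.02075, n = 20.
PMT = 20400 / ( [(1+0.02075)^20 − 1] / 0.02075 ) = 20400 / 24.479657 = 833.3450

C$833.35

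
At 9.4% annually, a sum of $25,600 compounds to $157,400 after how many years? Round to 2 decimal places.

20.22 years

(1+i)^n = 157400/25600 = 6.14844, so n = ln 6.14844 / ln 1.094 = 20.2158 years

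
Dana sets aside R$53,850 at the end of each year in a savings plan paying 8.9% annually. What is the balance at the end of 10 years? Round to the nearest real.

R$814,245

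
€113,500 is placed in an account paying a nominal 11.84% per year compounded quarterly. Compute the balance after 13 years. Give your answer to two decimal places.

i = 0.1184/4 = 0.0296 per quarter; n = 13·4 = 52.
FV = 113,500 × (1 + 0.0296)^52 = 517,320.4231

€517,320.42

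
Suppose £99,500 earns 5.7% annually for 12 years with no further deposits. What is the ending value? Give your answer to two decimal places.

99,500 × (1+0.057)^12 = 99,500 × 1.944912 = 193,518.6958

£193,518.70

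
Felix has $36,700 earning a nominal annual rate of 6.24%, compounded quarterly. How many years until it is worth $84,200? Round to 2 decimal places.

13.41 years

Periodic rate i = 0.0624/4 = 0.0156.
(1+i)^n = 84200/36700 = 2.29428, so n = ln 2.29428 / ln 1.0156 = 53.6461 quarters
= 53.6461/4 years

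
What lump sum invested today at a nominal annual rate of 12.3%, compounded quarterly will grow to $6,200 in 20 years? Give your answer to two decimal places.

$549.70

Periodic rate i = 0.123/4 = 0.03075; n = 20 × 4 = 80 periods.
Discount factor = (1+0.03075)^(−80) = 0.088661; PV = 6,200 × 0.088661 = 549.6981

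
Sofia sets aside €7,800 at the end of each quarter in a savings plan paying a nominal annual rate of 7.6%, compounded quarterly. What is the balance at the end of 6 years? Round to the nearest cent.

€234,416.81

With 4 periods per year: i = 0.019, n = 24.
Accumulation factor s(24|0.019) = 30.053437; FV = 7800 × 30.053437 = 234,416.8096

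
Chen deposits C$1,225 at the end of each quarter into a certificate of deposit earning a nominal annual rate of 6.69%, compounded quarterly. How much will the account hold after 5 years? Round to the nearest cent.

Periodic rate i = 0.0669/4 = 0.016725; n = 5 × 4 = 20 periods.
FV = PMT · [(1+i)^n − 1] / i = 1225 · 23.520570 = 28,812.6979

C$28,812.70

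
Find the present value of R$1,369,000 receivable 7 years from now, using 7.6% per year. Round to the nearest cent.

R$819,818.19

PV = FV·(1+i)^(−n) = 1,369,000 × 0.598845 = 819,818.1875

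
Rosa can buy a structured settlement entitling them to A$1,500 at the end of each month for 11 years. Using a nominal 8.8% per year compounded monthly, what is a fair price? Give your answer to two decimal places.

A$126,575.60

i = 0.088/12 = 0.00733333 per month; n = 11·12 = 132.
PV = 1500 × [1 − (1+0.00733333)^(−132)] / 0.00733333 = 1500 × 84.383732 = 126,575.5979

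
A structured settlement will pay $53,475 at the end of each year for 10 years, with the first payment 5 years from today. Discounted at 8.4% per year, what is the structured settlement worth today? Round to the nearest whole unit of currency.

$255,249

PV at t=4 (ordinary 10-year annuity): 53475 × a(10|0.084) = 53475 × 6.590684 = 352,436.8433
PV₀ = 352,436.8433 / (1+0.084)^4 = 352,436.8433 / 1.380757 = 255,249.0732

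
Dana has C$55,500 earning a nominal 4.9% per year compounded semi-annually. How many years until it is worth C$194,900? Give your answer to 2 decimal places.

25.95 years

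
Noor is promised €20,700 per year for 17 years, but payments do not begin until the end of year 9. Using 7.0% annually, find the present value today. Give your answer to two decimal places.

€117,623.29

Value one period before first payment (t=8): 20700 × [1 − (1+0.07)^(−17)] / 0.07 = 20700 × 9.763223 = 202,098.7160
PV₀ = 202,098.7160 / (1+0.07)^8 = 202,098.7160 / 1.718186 = 117,623.2927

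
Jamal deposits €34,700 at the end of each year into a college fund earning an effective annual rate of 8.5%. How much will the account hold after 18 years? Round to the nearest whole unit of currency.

€1,364,508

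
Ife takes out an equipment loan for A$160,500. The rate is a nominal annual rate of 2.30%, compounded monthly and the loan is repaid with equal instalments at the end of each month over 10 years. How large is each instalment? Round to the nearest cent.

A$1,498.48

i = 0.023/12 = 0.00191667 per month; n = 10·12 = 120.
PMT = 160500 / ( [1 − (1+0.00191667)^(−120)] / 0.00191667 ) = 160500 / 107.108595 = 1,498.4792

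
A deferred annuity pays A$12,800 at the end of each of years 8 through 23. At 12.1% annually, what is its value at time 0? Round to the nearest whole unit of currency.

PV at t=7 (ordinary 16-year annuity): 12800 × a(16|0.121) = 12800 × 6.935463 = 88,773.9300
PV₀ = 88,773.9300 / (1+0.121)^7 = 88,773.9300 / 2.224535 = 39,906.7314

A$39,907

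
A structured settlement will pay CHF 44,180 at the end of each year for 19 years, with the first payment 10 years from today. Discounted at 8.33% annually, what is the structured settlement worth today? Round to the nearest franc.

CHF 201,688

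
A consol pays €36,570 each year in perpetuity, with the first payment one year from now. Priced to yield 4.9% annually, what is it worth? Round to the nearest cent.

PV = C/r = 36570/0.049 = 746,326.5306

€746,326.53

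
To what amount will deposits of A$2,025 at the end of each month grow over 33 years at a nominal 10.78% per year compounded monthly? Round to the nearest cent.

A$7,555,817.76

i = 0.1078/12 = 0.00898333 per month; n = 33·12 = 396.
FV = 2025 × [(1+0.00898333)^396 − 1] / 0.00898333 = 2025 × 3731.268028 = 7,555,817.7561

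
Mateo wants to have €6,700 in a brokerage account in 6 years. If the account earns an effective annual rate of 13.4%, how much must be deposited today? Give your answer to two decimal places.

€3,150.62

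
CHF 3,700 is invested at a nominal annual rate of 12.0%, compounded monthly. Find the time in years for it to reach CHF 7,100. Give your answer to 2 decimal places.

5.46 years

Periodic rate i = 0.12/12 = 0.01.
n = ln(7100/3700) / ln(1+0.01) = ln(1.91892) / 0.009950 = 65.5015 months
= 65.5015/12 years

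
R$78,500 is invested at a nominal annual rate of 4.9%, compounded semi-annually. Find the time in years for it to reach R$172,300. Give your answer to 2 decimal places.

16.24 years

Periodic rate i = 0.049/2 = 0.0245.
n = ln(172300/78500) / ln(1+0.0245) = ln(2.19490) / 0.024205 = 32.4788 half-years
= 32.4788/2 years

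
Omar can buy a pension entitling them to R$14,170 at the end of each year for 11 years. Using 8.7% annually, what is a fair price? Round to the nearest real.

R$97,812

PV = 14170 × [1 − (1+0.087)^(−11)] / 0.087 = 14170 × 6.902740 = 97,811.8324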